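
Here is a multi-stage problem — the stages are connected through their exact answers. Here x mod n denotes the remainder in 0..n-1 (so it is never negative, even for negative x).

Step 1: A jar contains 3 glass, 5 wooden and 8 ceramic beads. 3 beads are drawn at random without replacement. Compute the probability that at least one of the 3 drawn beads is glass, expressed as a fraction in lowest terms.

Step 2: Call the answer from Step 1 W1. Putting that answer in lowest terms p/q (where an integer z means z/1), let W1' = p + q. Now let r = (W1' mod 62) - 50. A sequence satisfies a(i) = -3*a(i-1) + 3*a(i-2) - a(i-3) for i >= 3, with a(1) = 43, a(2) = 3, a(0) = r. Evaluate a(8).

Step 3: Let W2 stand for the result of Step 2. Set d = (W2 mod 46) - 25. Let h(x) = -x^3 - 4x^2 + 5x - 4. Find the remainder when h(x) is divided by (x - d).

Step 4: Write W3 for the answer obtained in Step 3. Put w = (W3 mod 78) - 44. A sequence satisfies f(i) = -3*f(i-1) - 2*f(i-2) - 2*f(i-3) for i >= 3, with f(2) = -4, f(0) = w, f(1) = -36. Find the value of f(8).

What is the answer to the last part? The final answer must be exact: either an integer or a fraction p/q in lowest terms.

-5852

Step 1: total draws C(16,3) = 560; complement C(13,3) = 286; favorable 560 - 286 = 274; P = 137/280; answer 137/280
Step 2: W1 = 137/280; threaded value p + q = 417; r = -5; a(3) = -3*(3) + 3*(43) - 1*(-5) = 125; iterating: a(3)=125, a(4)=-409, a(5)=1599, a(6)=-6149, a(7)=23653, a(8)=-91005; answer -91005
Step 3: W2 = -91005; d = 4; remainder = value at the root: -1*(4)^3 - 4*(4)^2 + 5*(4)^1 - 4 = (-64) + (-64) + (20) + (-4) = -112; answer -112
Step 4: W3 = -112; w = 0; f(3) = -3*(-4) - 2*(-36) - 2*(0) = 84; iterating: f(3)=84, f(4)=-172, f(5)=356, f(6)=-892, f(7)=2308, f(8)=-5852; answer -5852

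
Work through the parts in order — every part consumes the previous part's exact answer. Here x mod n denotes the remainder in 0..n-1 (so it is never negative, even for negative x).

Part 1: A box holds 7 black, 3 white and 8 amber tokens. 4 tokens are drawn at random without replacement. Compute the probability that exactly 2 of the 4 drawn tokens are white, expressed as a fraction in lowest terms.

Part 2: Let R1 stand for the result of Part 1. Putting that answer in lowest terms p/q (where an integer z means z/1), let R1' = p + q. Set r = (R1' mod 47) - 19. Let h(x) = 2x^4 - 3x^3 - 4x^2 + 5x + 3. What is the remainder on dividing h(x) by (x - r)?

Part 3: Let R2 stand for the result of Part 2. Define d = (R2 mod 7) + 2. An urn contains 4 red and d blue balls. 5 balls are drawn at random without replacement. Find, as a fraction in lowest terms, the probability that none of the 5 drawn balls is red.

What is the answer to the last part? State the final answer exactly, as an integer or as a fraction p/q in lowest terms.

Part 1: total draws C(18,4) = 3060; favorable C(3,2)*C(15,2) = 315; P = 7/68; answer 7/68
Part 2: R1 = 7/68; threaded value p + q = 75; r = 9; remainder = value at the root: 2*(9)^4 - 3*(9)^3 - 4*(9)^2 + 5*(9)^1 + 3 = (13122) + (-2187) + (-324) + (45) + (3) = 10659; answer 10659
Part 3: R2 = 10659; d = 7; total draws C(11,5) = 462; favorable C(7,5) = 21; P = 1/22; answer 1/22

1/22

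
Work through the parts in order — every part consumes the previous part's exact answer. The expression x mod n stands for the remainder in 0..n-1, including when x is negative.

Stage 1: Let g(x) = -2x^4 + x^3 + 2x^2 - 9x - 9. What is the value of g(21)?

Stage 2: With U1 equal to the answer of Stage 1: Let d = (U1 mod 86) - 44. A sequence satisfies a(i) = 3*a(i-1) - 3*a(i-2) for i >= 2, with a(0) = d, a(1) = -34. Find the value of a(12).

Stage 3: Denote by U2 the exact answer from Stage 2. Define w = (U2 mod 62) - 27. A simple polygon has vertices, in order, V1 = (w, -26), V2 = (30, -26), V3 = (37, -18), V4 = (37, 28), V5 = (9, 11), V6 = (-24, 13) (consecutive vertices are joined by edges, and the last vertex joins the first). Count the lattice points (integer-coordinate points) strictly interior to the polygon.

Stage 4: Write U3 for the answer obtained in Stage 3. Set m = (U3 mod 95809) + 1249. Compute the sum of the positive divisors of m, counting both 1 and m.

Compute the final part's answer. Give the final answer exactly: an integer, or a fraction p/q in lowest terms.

7056

Stage 1: -2*(21)^4 + 1*(21)^3 + 2*(21)^2 - 9*(21)^1 - 9 = (-388962) + (9261) + (882) + (-189) + (-9) = -379017; answer -379017
Stage 2: U1 = -379017; d = 27; a(2) = 3*(-34) - 3*(27) = -183; iterating: a(2)=-183, a(3)=-447, a(4)=-792, a(5)=-1035, a(6)=-729, a(7)=918, a(8)=4941, a(9)=12069, a(10)=21384, a(11)=27945, a(12)=19683; answer 19683
Stage 3: U2 = 19683; w = 2; cross terms: (2*-26 - 30*-26)=728, (30*-18 - 37*-26)=422, (37*28 - 37*-18)=1702, (37*11 - 9*28)=155, (9*13 - -24*11)=381, (-24*-26 - 2*13)=598; twice the area = |3986| = 3986; area = 1993; boundary points = 28 + 1 + 46 + 1 + 1 + 13 = 90; strictly interior points = area - boundary/2 + 1 = 1949; answer 1949
Stage 4: U3 = 1949; m = 3198; 3198 = 2 * 3 * 13 * 41; sigma = (1 + 2) * (1 + 3) * (1 + 13) * (1 + 41) = 3 * 4 * 14 * 42 = 7056; answer 7056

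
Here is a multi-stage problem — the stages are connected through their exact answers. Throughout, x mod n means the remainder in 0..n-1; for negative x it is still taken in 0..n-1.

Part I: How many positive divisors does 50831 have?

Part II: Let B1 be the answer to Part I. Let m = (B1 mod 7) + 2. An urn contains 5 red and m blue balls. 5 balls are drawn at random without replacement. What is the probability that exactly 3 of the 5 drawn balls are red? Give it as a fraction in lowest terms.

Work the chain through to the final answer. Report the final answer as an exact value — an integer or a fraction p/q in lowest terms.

25/77

Part I: 50831 = 11 * 4621; number of divisors = (1+1) * (1+1) = 4; answer 4
Part II: B1 = 4; m = 6; total draws C(11,5) = 462; favorable C(5,3)*C(6,2) = 150; P = 25/77; answer 25/77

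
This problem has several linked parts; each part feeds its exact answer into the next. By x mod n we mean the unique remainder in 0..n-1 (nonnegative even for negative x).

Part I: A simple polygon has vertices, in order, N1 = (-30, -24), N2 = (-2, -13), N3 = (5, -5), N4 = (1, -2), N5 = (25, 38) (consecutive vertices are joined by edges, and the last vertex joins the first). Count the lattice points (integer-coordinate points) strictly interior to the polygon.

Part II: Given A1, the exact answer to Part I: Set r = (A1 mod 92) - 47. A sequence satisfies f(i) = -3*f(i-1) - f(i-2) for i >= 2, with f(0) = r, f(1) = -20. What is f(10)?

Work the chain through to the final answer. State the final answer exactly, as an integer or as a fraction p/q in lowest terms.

114628

Part I: cross terms: (-30*-13 - -2*-24)=342, (-2*-5 - 5*-13)=75, (5*-2 - 1*-5)=-5, (1*38 - 25*-2)=88, (25*-24 - -30*38)=540; twice the area = |1040| = 1040; area = 520; boundary points = 1 + 1 + 1 + 8 + 1 = 12; strictly interior points = area - boundary/2 + 1 = 515; answer 515
Part II: A1 = 515; r = 8; f(2) = -3*(-20) - 1*(8) = 52; iterating: f(2)=52, f(3)=-136, f(4)=356, f(5)=-932, f(6)=2440, f(7)=-6388, f(8)=16724, f(9)=-43784, f(10)=114628; answer 114628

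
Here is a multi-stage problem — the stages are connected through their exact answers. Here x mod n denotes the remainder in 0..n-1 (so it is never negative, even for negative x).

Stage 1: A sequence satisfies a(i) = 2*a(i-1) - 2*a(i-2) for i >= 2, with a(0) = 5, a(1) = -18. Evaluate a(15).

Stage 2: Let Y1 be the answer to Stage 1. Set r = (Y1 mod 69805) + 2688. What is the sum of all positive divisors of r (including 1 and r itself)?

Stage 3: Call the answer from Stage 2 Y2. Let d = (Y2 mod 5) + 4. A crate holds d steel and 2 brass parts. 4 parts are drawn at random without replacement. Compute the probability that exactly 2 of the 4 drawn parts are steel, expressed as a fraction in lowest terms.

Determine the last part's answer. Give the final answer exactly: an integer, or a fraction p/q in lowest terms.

Stage 1: a(2) = 2*(-18) - 2*(5) = -46; iterating: a(2)=-46, a(3)=-56, a(4)=-20, a(5)=72, a(6)=184, a(7)=224, a(8)=80, a(9)=-288, a(10)=-736, a(11)=-896, a(12)=-320, a(13)=1152, a(14)=2944, a(15)=3584; answer 3584
Stage 2: Y1 = 3584; r = 6272; 6272 = 2^7 * 7^2; sigma = (1 + 2 + 4 + 8 + 16 + 32 + 64 + 128) * (1 + 7 + 49) = 255 * 57 = 14535; answer 14535
Stage 3: Y2 = 14535; d = 4; total draws C(6,4) = 15; favorable C(4,2)*C(2,2) = 6; P = 2/5; answer 2/5

2/5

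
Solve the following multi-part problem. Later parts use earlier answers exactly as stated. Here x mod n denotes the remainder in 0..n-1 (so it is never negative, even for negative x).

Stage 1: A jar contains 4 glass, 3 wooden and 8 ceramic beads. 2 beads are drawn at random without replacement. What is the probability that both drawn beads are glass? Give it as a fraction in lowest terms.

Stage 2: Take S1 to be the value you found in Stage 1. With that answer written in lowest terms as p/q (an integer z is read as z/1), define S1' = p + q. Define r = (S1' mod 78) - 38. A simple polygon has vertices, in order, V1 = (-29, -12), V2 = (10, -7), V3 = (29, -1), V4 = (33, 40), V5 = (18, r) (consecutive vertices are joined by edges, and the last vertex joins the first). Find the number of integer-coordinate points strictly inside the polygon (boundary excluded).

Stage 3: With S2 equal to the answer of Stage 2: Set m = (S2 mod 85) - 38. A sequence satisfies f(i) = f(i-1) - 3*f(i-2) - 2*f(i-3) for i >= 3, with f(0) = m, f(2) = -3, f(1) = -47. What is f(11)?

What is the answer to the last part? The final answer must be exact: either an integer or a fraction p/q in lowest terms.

-37359

Stage 1: total draws C(15,2) = 105; favorable C(4,2) = 6; P = 2/35; answer 2/35
Stage 2: S1 = 2/35; threaded value p + q = 37; r = -1; cross terms: (-29*-7 - 10*-12)=323, (10*-1 - 29*-7)=193, (29*40 - 33*-1)=1193, (33*-1 - 18*40)=-753, (18*-12 - -29*-1)=-245; twice the area = |711| = 711; area = 711/2; boundary points = 1 + 1 + 1 + 1 + 1 = 5; strictly interior points = area - boundary/2 + 1 = 354; answer 354
Stage 3: S2 = 354; m = -24; f(3) = 1*(-3) - 3*(-47) - 2*(-24) = 186; iterating: f(3)=186, f(4)=289, f(5)=-263, f(6)=-1502, f(7)=-1291, f(8)=3741, f(9)=10618, f(10)=1977, f(11)=-37359; answer -37359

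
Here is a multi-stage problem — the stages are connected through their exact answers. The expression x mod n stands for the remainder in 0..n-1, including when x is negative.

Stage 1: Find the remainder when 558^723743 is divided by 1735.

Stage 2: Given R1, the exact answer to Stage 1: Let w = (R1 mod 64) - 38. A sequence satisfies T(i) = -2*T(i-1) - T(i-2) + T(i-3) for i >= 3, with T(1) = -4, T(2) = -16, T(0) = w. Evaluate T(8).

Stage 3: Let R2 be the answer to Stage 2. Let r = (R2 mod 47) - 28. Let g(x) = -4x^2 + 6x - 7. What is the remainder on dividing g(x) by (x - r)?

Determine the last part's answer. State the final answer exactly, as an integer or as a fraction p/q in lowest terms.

-1411

Stage 1: squarings mod 1735: 558^1=558, 558^2=799, 558^4=1656, 558^8=1036, 558^16=1066, 558^32=1666, 558^64=1291, 558^128=1081, 558^256=906, 558^512=181, 558^1024=1531, 558^2048=1711, 558^4096=576, 558^8192=391, 558^16384=201, 558^32768=496, 558^65536=1381, 558^131072=396, 558^262144=666, 558^524288=1131; 558^723743 = 558^1 * 558^2 * 558^4 * 558^8 * 558^16 * 558^256 * 558^512 * 558^2048 * 558^65536 * 558^131072 * 558^524288 = 1357 (mod 1735); answer 1357
Stage 2: R1 = 1357; w = -25; T(3) = -2*(-16) - 1*(-4) + 1*(-25) = 11; iterating: T(3)=11, T(4)=-10, T(5)=-7, T(6)=35, T(7)=-73, T(8)=104; answer 104
Stage 3: R2 = 104; r = -18; remainder = value at the root: -4*(-18)^2 + 6*(-18)^1 - 7 = (-1296) + (-108) + (-7) = -1411; answer -1411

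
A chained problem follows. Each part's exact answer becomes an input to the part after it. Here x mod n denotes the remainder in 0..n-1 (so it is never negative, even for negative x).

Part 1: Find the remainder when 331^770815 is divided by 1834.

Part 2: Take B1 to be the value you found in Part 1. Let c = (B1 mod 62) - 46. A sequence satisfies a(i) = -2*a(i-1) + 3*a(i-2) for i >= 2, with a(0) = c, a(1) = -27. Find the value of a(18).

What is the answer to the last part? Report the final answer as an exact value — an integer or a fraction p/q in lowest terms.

3099363909

Part 1: squarings mod 1834: 331^1=331, 331^2=1355, 331^4=191, 331^8=1635, 331^16=1087, 331^32=473, 331^64=1815, 331^128=361, 331^256=107, 331^512=445, 331^1024=1787, 331^2048=375, 331^4096=1241, 331^8192=1355, 331^16384=191, 331^32768=1635, 331^65536=1087, 331^131072=473, 331^262144=1815, 331^524288=361; 331^770815 = 331^1 * 331^2 * 331^4 * 331^8 * 331^16 * 331^32 * 331^64 * 331^128 * 331^512 * 331^16384 * 331^32768 * 331^65536 * 331^131072 * 331^524288 = 51 (mod 1834); answer 51
Part 2: B1 = 51; c = 5; a(2) = -2*(-27) + 3*(5) = 69; iterating: a(2)=69, a(3)=-219, a(4)=645, a(5)=-1947, a(6)=5829, a(7)=-17499, a(8)=52485, a(9)=-157467, a(10)=472389, a(11)=-1417179, a(12)=4251525, a(13)=-12754587, a(14)=38263749, a(15)=-114791259, a(16)=344373765, a(17)=-1033121307, a(18)=3099363909; answer 3099363909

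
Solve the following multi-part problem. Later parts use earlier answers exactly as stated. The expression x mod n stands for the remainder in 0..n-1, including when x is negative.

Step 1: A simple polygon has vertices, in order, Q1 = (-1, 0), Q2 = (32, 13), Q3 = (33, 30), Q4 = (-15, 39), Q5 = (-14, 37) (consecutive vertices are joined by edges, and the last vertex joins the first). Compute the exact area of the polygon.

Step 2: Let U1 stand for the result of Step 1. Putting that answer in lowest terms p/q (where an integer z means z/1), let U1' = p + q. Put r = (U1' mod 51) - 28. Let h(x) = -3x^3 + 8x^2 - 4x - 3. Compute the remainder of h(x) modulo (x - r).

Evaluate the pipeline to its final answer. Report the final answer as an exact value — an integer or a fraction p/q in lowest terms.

Step 1: cross terms: (-1*13 - 32*0)=-13, (32*30 - 33*13)=531, (33*39 - -15*30)=1737, (-15*37 - -14*39)=-9, (-14*0 - -1*37)=37; twice the area = |2283| = 2283; area = 2283/2; answer 2283/2
Step 2: U1 = 2283/2; threaded value p + q = 2285; r = 13; remainder = value at the root: -3*(13)^3 + 8*(13)^2 - 4*(13)^1 - 3 = (-6591) + (1352) + (-52) + (-3) = -5294; answer -5294

-5294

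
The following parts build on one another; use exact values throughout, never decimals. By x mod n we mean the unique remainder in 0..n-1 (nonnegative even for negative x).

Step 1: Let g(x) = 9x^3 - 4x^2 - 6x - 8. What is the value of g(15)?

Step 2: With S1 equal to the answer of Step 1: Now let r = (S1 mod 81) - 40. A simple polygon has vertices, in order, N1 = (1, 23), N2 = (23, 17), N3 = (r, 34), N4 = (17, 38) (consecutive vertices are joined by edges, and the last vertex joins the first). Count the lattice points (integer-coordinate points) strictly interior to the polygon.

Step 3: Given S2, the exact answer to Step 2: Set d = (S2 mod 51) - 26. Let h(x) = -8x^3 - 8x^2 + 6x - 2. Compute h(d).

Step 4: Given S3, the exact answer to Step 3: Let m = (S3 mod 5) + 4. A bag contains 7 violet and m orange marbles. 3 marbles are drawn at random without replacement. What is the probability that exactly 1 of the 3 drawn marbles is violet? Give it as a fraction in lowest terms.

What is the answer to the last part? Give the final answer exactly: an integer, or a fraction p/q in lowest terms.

Step 1: 9*(15)^3 - 4*(15)^2 - 6*(15)^1 - 8 = (30375) + (-900) + (-90) + (-8) = 29377; answer 29377
Step 2: S1 = 29377; r = 15; cross terms: (1*17 - 23*23)=-512, (23*34 - 15*17)=527, (15*38 - 17*34)=-8, (17*23 - 1*38)=353; twice the area = |360| = 360; area = 180; boundary points = 2 + 1 + 2 + 1 = 6; strictly interior points = area - boundary/2 + 1 = 178; answer 178
Step 3: S2 = 178; d = -1; -8*(-1)^3 - 8*(-1)^2 + 6*(-1)^1 - 2 = (8) + (-8) + (-6) + (-2) = -8; answer -8
Step 4: S3 = -8; m = 6; total draws C(13,3) = 286; favorable C(7,1)*C(6,2) = 105; P = 105/286; answer 105/286

105/286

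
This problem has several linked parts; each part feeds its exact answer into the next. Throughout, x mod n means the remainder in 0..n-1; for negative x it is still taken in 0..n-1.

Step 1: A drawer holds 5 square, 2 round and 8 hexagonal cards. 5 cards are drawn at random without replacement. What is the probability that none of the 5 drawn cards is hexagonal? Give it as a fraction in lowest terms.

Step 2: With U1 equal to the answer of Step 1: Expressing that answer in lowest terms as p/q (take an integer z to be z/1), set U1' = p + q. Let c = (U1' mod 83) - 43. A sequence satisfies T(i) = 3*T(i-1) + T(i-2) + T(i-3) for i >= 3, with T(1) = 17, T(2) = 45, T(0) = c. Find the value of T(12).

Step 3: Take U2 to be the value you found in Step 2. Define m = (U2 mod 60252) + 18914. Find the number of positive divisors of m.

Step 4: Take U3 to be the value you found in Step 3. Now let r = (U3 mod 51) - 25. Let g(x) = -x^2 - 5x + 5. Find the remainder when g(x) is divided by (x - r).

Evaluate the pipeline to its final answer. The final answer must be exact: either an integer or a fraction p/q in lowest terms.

Step 1: total draws C(15,5) = 3003; favorable C(7,5) = 21; P = 1/143; answer 1/143
Step 2: U1 = 1/143; threaded value p + q = 144; c = 18; T(3) = 3*(45) + 1*(17) + 1*(18) = 170; iterating: T(3)=170, T(4)=572, T(5)=1931, T(6)=6535, T(7)=22108, T(8)=74790, T(9)=253013, T(10)=855937, T(11)=2895614, T(12)=9795792; answer 9795792
Step 3: U2 = 9795792; m = 53882; 53882 = 2 * 29 * 929; number of divisors = (1+1) * (1+1) * (1+1) = 8; answer 8
Step 4: U3 = 8; r = -17; remainder = value at the root: -1*(-17)^2 - 5*(-17)^1 + 5 = (-289) + (85) + (5) = -199; answer -199

-199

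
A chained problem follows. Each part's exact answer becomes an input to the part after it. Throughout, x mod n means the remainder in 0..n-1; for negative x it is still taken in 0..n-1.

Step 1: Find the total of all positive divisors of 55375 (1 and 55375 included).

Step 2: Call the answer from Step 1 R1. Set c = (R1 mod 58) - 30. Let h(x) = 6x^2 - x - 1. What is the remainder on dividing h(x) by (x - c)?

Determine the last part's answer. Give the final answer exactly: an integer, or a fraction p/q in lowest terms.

1961

Step 1: 55375 = 5^3 * 443; sigma = (1 + 5 + 25 + 125) * (1 + 443) = 156 * 444 = 69264; answer 69264
Step 2: R1 = 69264; c = -18; remainder = value at the root: 6*(-18)^2 - 1*(-18)^1 - 1 = (1944) + (18) + (-1) = 1961; answer 1961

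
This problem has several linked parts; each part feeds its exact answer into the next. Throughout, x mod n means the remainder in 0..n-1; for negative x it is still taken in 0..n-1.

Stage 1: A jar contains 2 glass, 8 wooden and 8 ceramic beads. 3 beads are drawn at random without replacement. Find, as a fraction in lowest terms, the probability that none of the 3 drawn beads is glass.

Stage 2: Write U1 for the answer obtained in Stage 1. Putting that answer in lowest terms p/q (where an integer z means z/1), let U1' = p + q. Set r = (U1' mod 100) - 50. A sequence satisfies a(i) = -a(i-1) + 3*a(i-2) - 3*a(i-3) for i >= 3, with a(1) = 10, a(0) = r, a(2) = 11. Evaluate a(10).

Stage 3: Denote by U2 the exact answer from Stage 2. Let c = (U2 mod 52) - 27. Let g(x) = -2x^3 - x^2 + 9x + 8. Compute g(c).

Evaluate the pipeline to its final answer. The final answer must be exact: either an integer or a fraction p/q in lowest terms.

7800

Stage 1: total draws C(18,3) = 816; favorable C(16,3) = 560; P = 35/51; answer 35/51
Stage 2: U1 = 35/51; threaded value p + q = 86; r = 36; a(3) = -1*(11) + 3*(10) - 3*(36) = -89; iterating: a(3)=-89, a(4)=92, a(5)=-392, a(6)=935, a(7)=-2387, a(8)=6368, a(9)=-16334, a(10)=42599; answer 42599
Stage 3: U2 = 42599; c = -16; -2*(-16)^3 - 1*(-16)^2 + 9*(-16)^1 + 8 = (8192) + (-256) + (-144) + (8) = 7800; answer 7800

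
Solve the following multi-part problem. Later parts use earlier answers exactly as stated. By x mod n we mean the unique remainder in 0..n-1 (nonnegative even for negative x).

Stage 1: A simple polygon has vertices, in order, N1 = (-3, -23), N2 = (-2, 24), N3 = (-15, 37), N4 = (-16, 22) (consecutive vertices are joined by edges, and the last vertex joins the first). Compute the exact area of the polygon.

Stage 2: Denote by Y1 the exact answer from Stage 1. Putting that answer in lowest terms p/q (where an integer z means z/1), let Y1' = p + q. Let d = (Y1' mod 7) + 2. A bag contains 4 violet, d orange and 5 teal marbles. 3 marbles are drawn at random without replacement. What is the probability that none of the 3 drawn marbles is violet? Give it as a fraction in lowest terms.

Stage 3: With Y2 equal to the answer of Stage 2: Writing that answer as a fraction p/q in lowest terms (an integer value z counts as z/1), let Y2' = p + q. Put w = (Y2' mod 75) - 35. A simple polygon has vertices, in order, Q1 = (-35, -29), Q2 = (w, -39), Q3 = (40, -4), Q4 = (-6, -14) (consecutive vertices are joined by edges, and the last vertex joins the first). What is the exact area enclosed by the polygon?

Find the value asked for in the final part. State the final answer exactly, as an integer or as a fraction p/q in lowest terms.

Stage 1: cross terms: (-3*24 - -2*-23)=-118, (-2*37 - -15*24)=286, (-15*22 - -16*37)=262, (-16*-23 - -3*22)=434; twice the area = |864| = 864; area = 432; answer 432
Stage 2: Y1 = 432; threaded value p + q = 433; d = 8; total draws C(17,3) = 680; favorable C(13,3) = 286; P = 143/340; answer 143/340
Stage 3: Y2 = 143/340; threaded value p + q = 483; w = -2; cross terms: (-35*-39 - -2*-29)=1307, (-2*-4 - 40*-39)=1568, (40*-14 - -6*-4)=-584, (-6*-29 - -35*-14)=-316; twice the area = |1975| = 1975; area = 1975/2; answer 1975/2

1975/2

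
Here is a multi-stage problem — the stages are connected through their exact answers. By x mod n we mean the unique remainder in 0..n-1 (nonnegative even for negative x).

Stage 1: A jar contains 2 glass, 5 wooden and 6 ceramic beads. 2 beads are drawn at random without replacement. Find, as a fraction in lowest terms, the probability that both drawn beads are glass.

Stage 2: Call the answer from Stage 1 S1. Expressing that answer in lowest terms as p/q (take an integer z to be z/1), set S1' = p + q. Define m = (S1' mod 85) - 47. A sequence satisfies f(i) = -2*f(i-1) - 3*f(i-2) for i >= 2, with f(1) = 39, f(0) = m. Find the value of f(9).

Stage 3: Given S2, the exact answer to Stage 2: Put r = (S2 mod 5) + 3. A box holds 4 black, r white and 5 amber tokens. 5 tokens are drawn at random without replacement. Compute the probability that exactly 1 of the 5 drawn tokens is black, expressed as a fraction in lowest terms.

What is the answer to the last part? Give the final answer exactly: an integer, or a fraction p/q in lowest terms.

Stage 1: total draws C(13,2) = 78; favorable C(2,2) = 1; P = 1/78; answer 1/78
Stage 2: S1 = 1/78; threaded value p + q = 79; m = 32; f(2) = -2*(39) - 3*(32) = -174; iterating: f(2)=-174, f(3)=231, f(4)=60, f(5)=-813, f(6)=1446, f(7)=-453, f(8)=-3432, f(9)=8223; answer 8223
Stage 3: S2 = 8223; r = 6; total draws C(15,5) = 3003; favorable C(4,1)*C(11,4) = 1320; P = 40/91; answer 40/91

40/91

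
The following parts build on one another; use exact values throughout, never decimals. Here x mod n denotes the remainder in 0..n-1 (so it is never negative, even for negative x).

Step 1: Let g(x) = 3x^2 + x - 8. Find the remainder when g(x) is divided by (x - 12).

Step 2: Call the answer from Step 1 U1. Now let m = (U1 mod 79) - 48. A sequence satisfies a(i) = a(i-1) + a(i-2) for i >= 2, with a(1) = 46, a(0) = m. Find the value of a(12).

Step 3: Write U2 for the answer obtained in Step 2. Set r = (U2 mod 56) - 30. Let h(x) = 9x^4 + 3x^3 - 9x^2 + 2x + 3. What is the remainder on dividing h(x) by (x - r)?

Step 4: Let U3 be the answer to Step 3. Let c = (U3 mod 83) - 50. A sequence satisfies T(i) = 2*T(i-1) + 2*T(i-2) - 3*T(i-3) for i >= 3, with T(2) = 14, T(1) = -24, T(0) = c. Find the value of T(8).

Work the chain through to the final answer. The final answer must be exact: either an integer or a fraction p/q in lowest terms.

7046

Step 1: remainder = value at the root: 3*(12)^2 + 1*(12)^1 - 8 = (432) + (12) + (-8) = 436; answer 436
Step 2: U1 = 436; m = -7; a(2) = 1*(46) + 1*(-7) = 39; iterating: a(2)=39, a(3)=85, a(4)=124, a(5)=209, a(6)=333, a(7)=542, a(8)=875, a(9)=1417, a(10)=2292, a(11)=3709, a(12)=6001; answer 6001
Step 3: U2 = 6001; r = -21; remainder = value at the root: 9*(-21)^4 + 3*(-21)^3 - 9*(-21)^2 + 2*(-21)^1 + 3 = (1750329) + (-27783) + (-3969) + (-42) + (3) = 1718538; answer 1718538
Step 4: U3 = 1718538; c = -27; T(3) = 2*(14) + 2*(-24) - 3*(-27) = 61; iterating: T(3)=61, T(4)=222, T(5)=524, T(6)=1309, T(7)=3000, T(8)=7046; answer 7046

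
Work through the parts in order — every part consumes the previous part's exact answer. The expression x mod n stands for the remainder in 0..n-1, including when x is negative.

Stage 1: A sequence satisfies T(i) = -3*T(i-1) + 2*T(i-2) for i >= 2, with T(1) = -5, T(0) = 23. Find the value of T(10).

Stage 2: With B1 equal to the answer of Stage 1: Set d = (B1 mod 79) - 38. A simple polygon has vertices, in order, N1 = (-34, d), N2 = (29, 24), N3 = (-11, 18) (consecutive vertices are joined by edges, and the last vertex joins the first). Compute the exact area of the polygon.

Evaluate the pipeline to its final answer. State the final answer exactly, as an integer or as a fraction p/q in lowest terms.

Stage 1: T(2) = -3*(-5) + 2*(23) = 61; iterating: T(2)=61, T(3)=-193, T(4)=701, T(5)=-2489, T(6)=8869, T(7)=-31585, T(8)=112493, T(9)=-400649, T(10)=1426933; answer 1426933
Stage 2: B1 = 1426933; d = -3; cross terms: (-34*24 - 29*-3)=-729, (29*18 - -11*24)=786, (-11*-3 - -34*18)=645; twice the area = |702| = 702; area = 351; answer 351

351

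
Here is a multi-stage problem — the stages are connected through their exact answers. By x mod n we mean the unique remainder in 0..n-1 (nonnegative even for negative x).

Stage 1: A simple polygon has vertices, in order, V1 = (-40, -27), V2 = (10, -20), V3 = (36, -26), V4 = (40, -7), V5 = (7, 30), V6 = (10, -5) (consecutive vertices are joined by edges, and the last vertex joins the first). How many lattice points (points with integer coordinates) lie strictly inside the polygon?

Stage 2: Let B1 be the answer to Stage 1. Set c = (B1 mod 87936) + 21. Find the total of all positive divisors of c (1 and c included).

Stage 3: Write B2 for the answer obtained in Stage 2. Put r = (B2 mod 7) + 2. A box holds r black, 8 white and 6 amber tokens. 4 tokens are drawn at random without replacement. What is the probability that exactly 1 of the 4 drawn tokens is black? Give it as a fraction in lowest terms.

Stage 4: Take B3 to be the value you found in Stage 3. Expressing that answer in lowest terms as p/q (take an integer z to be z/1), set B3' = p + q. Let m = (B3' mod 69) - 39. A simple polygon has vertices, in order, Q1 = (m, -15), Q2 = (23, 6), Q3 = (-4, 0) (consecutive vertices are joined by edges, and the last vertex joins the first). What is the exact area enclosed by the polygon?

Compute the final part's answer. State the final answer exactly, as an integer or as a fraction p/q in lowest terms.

Stage 1: cross terms: (-40*-20 - 10*-27)=1070, (10*-26 - 36*-20)=460, (36*-7 - 40*-26)=788, (40*30 - 7*-7)=1249, (7*-5 - 10*30)=-335, (10*-27 - -40*-5)=-470; twice the area = |2762| = 2762; area = 1381; boundary points = 1 + 2 + 1 + 1 + 1 + 2 = 8; strictly interior points = area - boundary/2 + 1 = 1378; answer 1378
Stage 2: B1 = 1378; c = 1399; 1399 is prime, so its only divisors are 1 and 1399; sigma = 1 + 1399 = 1400; answer 1400
Stage 3: B2 = 1400; r = 2; total draws C(16,4) = 1820; favorable C(2,1)*C(14,3) = 728; P = 2/5; answer 2/5
Stage 4: B3 = 2/5; threaded value p + q = 7; m = -32; cross terms: (-32*6 - 23*-15)=153, (23*0 - -4*6)=24, (-4*-15 - -32*0)=60; twice the area = |237| = 237; area = 237/2; answer 237/2

237/2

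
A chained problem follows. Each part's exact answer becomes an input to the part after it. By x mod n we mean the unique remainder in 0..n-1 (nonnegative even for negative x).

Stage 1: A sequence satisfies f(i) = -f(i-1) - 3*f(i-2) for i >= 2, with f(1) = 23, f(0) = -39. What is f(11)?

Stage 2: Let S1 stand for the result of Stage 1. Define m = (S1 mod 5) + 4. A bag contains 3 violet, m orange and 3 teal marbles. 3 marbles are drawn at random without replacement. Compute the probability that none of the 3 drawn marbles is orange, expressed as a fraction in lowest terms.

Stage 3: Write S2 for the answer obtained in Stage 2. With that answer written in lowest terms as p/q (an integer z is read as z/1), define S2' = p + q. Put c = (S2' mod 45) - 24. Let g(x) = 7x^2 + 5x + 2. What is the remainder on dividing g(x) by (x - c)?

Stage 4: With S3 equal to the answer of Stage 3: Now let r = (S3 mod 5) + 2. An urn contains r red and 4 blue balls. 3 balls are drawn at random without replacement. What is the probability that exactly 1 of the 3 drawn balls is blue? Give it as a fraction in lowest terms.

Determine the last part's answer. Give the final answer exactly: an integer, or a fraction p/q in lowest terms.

1/5

Stage 1: f(2) = -1*(23) - 3*(-39) = 94; iterating: f(2)=94, f(3)=-163, f(4)=-119, f(5)=608, f(6)=-251, f(7)=-1573, f(8)=2326, f(9)=2393, f(10)=-9371, f(11)=2192; answer 2192
Stage 2: S1 = 2192; m = 6; total draws C(12,3) = 220; favorable C(6,3) = 20; P = 1/11; answer 1/11
Stage 3: S2 = 1/11; threaded value p + q = 12; c = -12; remainder = value at the root: 7*(-12)^2 + 5*(-12)^1 + 2 = (1008) + (-60) + (2) = 950; answer 950
Stage 4: S3 = 950; r = 2; total draws C(6,3) = 20; favorable C(4,1)*C(2,2) = 4; P = 1/5; answer 1/5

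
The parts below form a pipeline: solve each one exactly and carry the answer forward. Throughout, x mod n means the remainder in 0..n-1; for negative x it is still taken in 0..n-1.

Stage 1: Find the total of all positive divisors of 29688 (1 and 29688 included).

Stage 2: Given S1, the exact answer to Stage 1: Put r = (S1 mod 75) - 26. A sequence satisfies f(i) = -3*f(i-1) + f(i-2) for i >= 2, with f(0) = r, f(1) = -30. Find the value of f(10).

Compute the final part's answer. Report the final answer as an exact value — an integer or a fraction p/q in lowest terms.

Stage 1: 29688 = 2^3 * 3 * 1237; sigma = (1 + 2 + 4 + 8) * (1 + 3) * (1 + 1237) = 15 * 4 * 1238 = 74280; answer 74280
Stage 2: S1 = 74280; r = 4; f(2) = -3*(-30) + 1*(4) = 94; iterating: f(2)=94, f(3)=-312, f(4)=1030, f(5)=-3402, f(6)=11236, f(7)=-37110, f(8)=122566, f(9)=-404808, f(10)=1336990; answer 1336990

1336990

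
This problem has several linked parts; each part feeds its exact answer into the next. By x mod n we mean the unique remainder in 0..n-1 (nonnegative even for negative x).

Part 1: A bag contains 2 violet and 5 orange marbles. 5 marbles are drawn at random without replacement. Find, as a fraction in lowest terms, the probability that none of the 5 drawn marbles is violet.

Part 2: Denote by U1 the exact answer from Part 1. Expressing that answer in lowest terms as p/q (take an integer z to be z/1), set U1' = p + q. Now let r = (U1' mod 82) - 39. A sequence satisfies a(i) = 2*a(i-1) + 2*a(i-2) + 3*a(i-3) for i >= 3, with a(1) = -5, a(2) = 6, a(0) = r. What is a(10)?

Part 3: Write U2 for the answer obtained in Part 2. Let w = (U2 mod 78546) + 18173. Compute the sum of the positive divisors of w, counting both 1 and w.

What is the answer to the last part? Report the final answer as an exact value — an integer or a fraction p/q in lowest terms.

Part 1: total draws C(7,5) = 21; favorable C(5,5) = 1; P = 1/21; answer 1/21
Part 2: U1 = 1/21; threaded value p + q = 22; r = -17; a(3) = 2*(6) + 2*(-5) + 3*(-17) = -49; iterating: a(3)=-49, a(4)=-101, a(5)=-282, a(6)=-913, a(7)=-2693, a(8)=-8058, a(9)=-24241, a(10)=-72677; answer -72677
Part 3: U2 = -72677; w = 24042; 24042 = 2 * 3 * 4007; sigma = (1 + 2) * (1 + 3) * (1 + 4007) = 3 * 4 * 4008 = 48096; answer 48096

48096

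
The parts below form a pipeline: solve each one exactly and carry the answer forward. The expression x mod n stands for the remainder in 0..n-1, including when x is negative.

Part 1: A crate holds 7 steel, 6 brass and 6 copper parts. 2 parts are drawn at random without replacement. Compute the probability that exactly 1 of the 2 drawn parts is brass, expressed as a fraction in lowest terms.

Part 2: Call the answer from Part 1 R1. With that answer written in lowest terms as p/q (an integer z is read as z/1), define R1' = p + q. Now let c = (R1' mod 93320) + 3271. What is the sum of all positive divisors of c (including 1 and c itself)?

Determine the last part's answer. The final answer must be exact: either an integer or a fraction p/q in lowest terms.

7392

Part 1: total draws C(19,2) = 171; favorable C(6,1)*C(13,1) = 78; P = 26/57; answer 26/57
Part 2: R1 = 26/57; threaded value p + q = 83; c = 3354; 3354 = 2 * 3 * 13 * 43; sigma = (1 + 2) * (1 + 3) * (1 + 13) * (1 + 43) = 3 * 4 * 14 * 44 = 7392; answer 7392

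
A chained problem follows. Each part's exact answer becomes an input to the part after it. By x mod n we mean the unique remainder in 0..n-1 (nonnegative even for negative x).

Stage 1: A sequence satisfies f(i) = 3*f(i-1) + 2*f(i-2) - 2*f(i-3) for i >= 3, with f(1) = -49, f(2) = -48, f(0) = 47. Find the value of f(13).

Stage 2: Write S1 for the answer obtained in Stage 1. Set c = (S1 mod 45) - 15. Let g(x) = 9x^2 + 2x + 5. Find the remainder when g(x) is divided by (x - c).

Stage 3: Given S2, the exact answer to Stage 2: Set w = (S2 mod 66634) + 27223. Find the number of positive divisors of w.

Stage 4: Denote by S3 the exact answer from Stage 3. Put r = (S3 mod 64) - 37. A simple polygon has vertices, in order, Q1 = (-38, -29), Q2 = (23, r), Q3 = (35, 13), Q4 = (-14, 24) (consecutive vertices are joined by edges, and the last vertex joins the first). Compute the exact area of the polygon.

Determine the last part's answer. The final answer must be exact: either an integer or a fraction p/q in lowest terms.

Stage 1: f(3) = 3*(-48) + 2*(-49) - 2*(47) = -336; iterating: f(3)=-336, f(4)=-1006, f(5)=-3594, f(6)=-12122, f(7)=-41542, f(8)=-141682, f(9)=-483886, f(10)=-1651938, f(11)=-5640222, f(12)=-19256770, f(13)=-65746878; answer -65746878
Stage 2: S1 = -65746878; c = -3; remainder = value at the root: 9*(-3)^2 + 2*(-3)^1 + 5 = (81) + (-6) + (5) = 80; answer 80
Stage 3: S2 = 80; w = 27303; 27303 = 3 * 19 * 479; number of divisors = (1+1) * (1+1) * (1+1) = 8; answer 8
Stage 4: S3 = 8; r = -29; cross terms: (-38*-29 - 23*-29)=1769, (23*13 - 35*-29)=1314, (35*24 - -14*13)=1022, (-14*-29 - -38*24)=1318; twice the area = |5423| = 5423; area = 5423/2; answer 5423/2

5423/2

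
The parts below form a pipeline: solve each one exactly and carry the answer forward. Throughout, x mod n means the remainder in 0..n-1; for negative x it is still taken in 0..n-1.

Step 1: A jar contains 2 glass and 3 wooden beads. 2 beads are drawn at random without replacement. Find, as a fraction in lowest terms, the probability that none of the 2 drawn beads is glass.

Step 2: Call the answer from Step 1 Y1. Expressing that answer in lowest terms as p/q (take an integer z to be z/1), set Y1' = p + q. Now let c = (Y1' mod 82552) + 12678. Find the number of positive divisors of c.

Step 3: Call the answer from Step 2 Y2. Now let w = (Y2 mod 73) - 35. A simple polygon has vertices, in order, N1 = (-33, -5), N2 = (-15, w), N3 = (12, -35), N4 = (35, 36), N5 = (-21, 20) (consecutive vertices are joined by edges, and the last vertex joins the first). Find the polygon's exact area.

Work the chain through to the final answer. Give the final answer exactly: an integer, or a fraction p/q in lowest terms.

Step 1: total draws C(5,2) = 10; favorable C(3,2) = 3; P = 3/10; answer 3/10
Step 2: Y1 = 3/10; threaded value p + q = 13; c = 12691; 12691 = 7^3 * 37; number of divisors = (3+1) * (1+1) = 8; answer 8
Step 3: Y2 = 8; w = -27; cross terms: (-33*-27 - -15*-5)=816, (-15*-35 - 12*-27)=849, (12*36 - 35*-35)=1657, (35*20 - -21*36)=1456, (-21*-5 - -33*20)=765; twice the area = |5543| = 5543; area = 5543/2; answer 5543/2

5543/2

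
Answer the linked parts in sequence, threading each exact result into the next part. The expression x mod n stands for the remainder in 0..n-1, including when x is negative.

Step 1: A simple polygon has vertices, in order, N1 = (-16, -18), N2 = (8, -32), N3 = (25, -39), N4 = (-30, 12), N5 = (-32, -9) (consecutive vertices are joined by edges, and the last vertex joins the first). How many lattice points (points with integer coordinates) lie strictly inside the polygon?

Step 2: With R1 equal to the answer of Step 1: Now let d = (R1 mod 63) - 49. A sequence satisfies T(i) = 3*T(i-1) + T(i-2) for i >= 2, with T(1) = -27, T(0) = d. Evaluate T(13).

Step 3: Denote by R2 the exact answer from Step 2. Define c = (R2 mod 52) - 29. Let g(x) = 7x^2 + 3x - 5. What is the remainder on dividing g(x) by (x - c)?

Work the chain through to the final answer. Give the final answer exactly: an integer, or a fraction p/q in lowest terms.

3955

Step 1: cross terms: (-16*-32 - 8*-18)=656, (8*-39 - 25*-32)=488, (25*12 - -30*-39)=-870, (-30*-9 - -32*12)=654, (-32*-18 - -16*-9)=432; twice the area = |1360| = 1360; area = 680; boundary points = 2 + 1 + 1 + 1 + 1 = 6; strictly interior points = area - boundary/2 + 1 = 678; answer 678
Step 2: R1 = 678; d = -1; T(2) = 3*(-27) + 1*(-1) = -82; iterating: T(2)=-82, T(3)=-273, T(4)=-901, T(5)=-2976, T(6)=-9829, T(7)=-32463, T(8)=-107218, T(9)=-354117, T(10)=-1169569, T(11)=-3862824, T(12)=-12758041, T(13)=-42136947; answer -42136947
Step 3: R2 = -42136947; c = -24; remainder = value at the root: 7*(-24)^2 + 3*(-24)^1 - 5 = (4032) + (-72) + (-5) = 3955; answer 3955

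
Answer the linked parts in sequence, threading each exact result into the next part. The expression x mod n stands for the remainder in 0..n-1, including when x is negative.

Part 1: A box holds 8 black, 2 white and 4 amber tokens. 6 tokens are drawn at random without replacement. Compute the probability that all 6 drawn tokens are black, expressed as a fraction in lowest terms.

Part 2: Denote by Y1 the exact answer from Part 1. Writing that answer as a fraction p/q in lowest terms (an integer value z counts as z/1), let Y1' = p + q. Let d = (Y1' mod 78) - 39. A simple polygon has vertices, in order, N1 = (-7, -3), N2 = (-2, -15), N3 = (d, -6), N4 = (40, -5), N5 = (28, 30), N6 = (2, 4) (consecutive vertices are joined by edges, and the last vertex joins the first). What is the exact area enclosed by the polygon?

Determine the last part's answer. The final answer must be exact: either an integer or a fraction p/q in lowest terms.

1805/2

Part 1: total draws C(14,6) = 3003; favorable C(8,6) = 28; P = 4/429; answer 4/429
Part 2: Y1 = 4/429; threaded value p + q = 433; d = 4; cross terms: (-7*-15 - -2*-3)=99, (-2*-6 - 4*-15)=72, (4*-5 - 40*-6)=220, (40*30 - 28*-5)=1340, (28*4 - 2*30)=52, (2*-3 - -7*4)=22; twice the area = |1805| = 1805; area = 1805/2; answer 1805/2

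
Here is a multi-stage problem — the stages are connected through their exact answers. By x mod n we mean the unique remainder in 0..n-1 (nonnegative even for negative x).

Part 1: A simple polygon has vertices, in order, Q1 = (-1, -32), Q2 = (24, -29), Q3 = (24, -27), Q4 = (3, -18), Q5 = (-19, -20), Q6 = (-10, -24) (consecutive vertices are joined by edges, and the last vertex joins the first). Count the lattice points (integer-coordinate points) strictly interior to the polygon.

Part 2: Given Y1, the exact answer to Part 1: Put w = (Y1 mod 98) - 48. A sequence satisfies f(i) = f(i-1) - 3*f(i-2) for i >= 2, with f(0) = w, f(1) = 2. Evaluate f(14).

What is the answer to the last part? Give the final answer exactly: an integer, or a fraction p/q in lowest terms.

Part 1: cross terms: (-1*-29 - 24*-32)=797, (24*-27 - 24*-29)=48, (24*-18 - 3*-27)=-351, (3*-20 - -19*-18)=-402, (-19*-24 - -10*-20)=256, (-10*-32 - -1*-24)=296; twice the area = |644| = 644; area = 322; boundary points = 1 + 2 + 3 + 2 + 1 + 1 = 10; strictly interior points = area - boundary/2 + 1 = 318; answer 318
Part 2: Y1 = 318; w = -24; f(2) = 1*(2) - 3*(-24) = 74; iterating: f(2)=74, f(3)=68, f(4)=-154, f(5)=-358, f(6)=104, f(7)=1178, f(8)=866, f(9)=-2668, f(10)=-5266, f(11)=2738, f(12)=18536, f(13)=10322, f(14)=-45286; answer -45286

-45286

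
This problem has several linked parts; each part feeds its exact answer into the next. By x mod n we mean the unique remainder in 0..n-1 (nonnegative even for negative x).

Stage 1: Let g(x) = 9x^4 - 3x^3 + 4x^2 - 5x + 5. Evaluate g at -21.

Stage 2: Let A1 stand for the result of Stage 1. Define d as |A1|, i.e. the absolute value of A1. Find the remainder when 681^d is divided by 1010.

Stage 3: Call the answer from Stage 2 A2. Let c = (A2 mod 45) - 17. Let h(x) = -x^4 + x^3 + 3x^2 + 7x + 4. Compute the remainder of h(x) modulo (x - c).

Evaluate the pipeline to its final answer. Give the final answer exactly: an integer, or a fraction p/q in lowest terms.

-112

Stage 1: 9*(-21)^4 - 3*(-21)^3 + 4*(-21)^2 - 5*(-21)^1 + 5 = (1750329) + (27783) + (1764) + (105) + (5) = 1779986; answer 1779986
Stage 2: A1 = 1779986; d = 1779986; squarings mod 1010: 681^1=681, 681^2=171, 681^4=961, 681^8=381, 681^16=731, 681^32=71, 681^64=1001, 681^128=81, 681^256=501, 681^512=521, 681^1024=761, 681^2048=391, 681^4096=371, 681^8192=281, 681^16384=181, 681^32768=441, 681^65536=561, 681^131072=611, 681^262144=631, 681^524288=221, 681^1048576=361; 681^1779986 = 681^2 * 681^16 * 681^256 * 681^2048 * 681^8192 * 681^65536 * 681^131072 * 681^524288 * 681^1048576 = 651 (mod 1010); answer 651
Stage 3: A2 = 651; c = 4; remainder = value at the root: -1*(4)^4 + 1*(4)^3 + 3*(4)^2 + 7*(4)^1 + 4 = (-256) + (64) + (48) + (28) + (4) = -112; answer -112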